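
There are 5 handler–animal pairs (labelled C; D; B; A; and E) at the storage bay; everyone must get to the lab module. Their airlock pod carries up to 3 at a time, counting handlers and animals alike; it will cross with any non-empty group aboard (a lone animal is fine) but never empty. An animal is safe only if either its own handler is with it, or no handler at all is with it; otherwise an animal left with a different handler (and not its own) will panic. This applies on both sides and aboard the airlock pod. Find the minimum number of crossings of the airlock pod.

11

Counting alone: each trip to the lab module takes at most 3 across and each return brings at least 1 back, so after t trips out (and t−1 returns) at most 3t − (t−1) of the 10 are across; that first reaches 10 at t = 5, so at least 9 crossings are needed.
The safety rule pushes this higher. Following every safe sequence of crossings, the most of the 10 that can be at the lab module as the airlock pod arrives there on crossing 9 is 9 — never all 10.
So no plan with fewer than 11 crossings exists, and this one achieves 11:
1. animal C and handler C cross → the lab module.
2. handler C crosses ← the storage bay.
3. animal A, animal B, and animal D cross → the lab module.
4. animal C crosses ← the storage bay.
5. handler A, handler B, and handler D cross → the lab module.
6. animal D and handler D cross ← the storage bay.
7. handler C, handler D, and handler E cross → the lab module.
8. animal B crosses ← the storage bay.
9. animal C and animal D cross → the lab module.
10. animal C crosses ← the storage bay.
11. animal B, animal C, and animal E cross → the lab module.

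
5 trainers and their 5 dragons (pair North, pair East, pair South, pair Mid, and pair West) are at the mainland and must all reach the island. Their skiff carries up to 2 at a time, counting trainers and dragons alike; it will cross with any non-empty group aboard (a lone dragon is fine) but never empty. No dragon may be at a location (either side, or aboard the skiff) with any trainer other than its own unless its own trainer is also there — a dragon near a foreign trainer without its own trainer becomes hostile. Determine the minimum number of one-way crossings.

impossible

Following every safe sequence of crossings from the start, the most of the 10 that can be at the island as the skiff arrives there on crossings 1, 3, 5, 7 is 2, 3, 4, 5 respectively; the best ever achieved is 5 of 10.
From crossing 9 on, no configuration arises that was not already reachable earlier: only 82 distinct safe configurations (who is on which side, and where the skiff is) can ever be reached, none of them has everyone across, and every continuation just revisits them. So no valid plan exists.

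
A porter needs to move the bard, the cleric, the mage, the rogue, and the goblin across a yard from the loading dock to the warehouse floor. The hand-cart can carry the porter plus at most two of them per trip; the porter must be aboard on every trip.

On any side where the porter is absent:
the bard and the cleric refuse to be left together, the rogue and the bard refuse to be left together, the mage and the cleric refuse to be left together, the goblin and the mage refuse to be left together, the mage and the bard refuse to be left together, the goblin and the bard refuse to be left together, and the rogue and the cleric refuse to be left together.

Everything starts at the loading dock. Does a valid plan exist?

No

Whatever the first load, the items left behind include a forbidden pair without the porter. No opening move is safe, so no plan exists.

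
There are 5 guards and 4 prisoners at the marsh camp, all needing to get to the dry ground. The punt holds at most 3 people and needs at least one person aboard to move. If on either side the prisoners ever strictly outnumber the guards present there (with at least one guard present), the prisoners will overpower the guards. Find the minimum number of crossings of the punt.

7

Counting alone: each trip to the dry ground takes at most 3 across and each return brings at least 1 back, so after t trips out (and t−1 returns) at most 3t − (t−1) of the 9 are across; that first reaches 9 at t = 4, so at least 7 crossings are needed.
The plan below uses exactly 7 crossings, so it is optimal:
1. 3 prisoners → the dry ground.  (the marsh camp: 5G 1P; the dry ground: 0G 3P)
2. 1 prisoner ← the marsh camp.  (the marsh camp: 5G 2P; the dry ground: 0G 2P)
3. 3 guards → the dry ground.  (the marsh camp: 2G 2P; the dry ground: 3G 2P)
4. 1 guard ← the marsh camp.  (the marsh camp: 3G 2P; the dry ground: 2G 2P)
5. 2 guards and 1 prisoner → the dry ground.  (the marsh camp: 1G 1P; the dry ground: 4G 3P)
6. 1 guard ← the marsh camp.  (the marsh camp: 2G 1P; the dry ground: 3G 3P)
7. 2 guards and 1 prisoner → the dry ground.  (the marsh camp: 0G 0P; the dry ground: 5G 4P)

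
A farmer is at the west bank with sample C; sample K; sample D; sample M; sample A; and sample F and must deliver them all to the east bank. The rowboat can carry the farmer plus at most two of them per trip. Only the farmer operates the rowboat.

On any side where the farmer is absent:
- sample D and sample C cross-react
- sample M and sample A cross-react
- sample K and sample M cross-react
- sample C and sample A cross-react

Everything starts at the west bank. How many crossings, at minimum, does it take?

Counting alone: the farmer can take at most 2 across per trip to the east bank, so moving all 6 needs at least 3 loaded trips out, with a return between consecutive ones — at least 5 crossings.
The safety rule pushes this higher. Following every safe sequence of crossings, the most of the 6 that can be at the east bank as the rowboat arrives there on crossing 5 is 5 — never all 6.
So no plan with fewer than 7 crossings exists, and this one achieves 7:
1. Farmer goes to the east bank with sample C and sample M.
2. Farmer goes back to the west bank alone.
3. Farmer goes to the east bank with sample D and sample K.
4. Farmer goes back to the west bank with sample C and sample M.
5. Farmer goes to the east bank with sample A and sample F.
6. Farmer goes back to the west bank alone.
7. Farmer goes to the east bank with sample C and sample M.

7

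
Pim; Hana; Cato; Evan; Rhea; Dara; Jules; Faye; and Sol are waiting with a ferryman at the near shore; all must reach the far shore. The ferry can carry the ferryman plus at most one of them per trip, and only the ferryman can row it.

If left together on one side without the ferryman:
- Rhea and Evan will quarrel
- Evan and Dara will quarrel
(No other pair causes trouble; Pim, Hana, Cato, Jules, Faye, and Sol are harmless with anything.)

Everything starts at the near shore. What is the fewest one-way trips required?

Counting alone: the ferryman can take at most 1 across per trip to the far shore, so moving all 9 needs at least 9 loaded trips out, with a return between consecutive ones — at least 17 crossings.
The safety rule pushes this higher. Following every safe sequence of crossings, the most of the 9 that can be at the far shore as the ferry arrives there on crossing 17 is 8 — never all 9.
So no plan with fewer than 19 crossings exists, and this one achieves 19:
1. Ferryman goes to the far shore with Evan.  [the near shore: Cato, Dara, Faye, Hana, Jules, Pim, Rhea, Sol | the far shore: Evan]
2. Ferryman goes back to the near shore alone.  [the near shore: Cato, Dara, Faye, Hana, Jules, Pim, Rhea, Sol | the far shore: Evan]
3. Ferryman goes to the far shore with Pim.  [the near shore: Cato, Dara, Faye, Hana, Jules, Rhea, Sol | the far shore: Evan, Pim]
4. Ferryman goes back to the near shore alone.  [the near shore: Cato, Dara, Faye, Hana, Jules, Rhea, Sol | the far shore: Evan, Pim]
5. Ferryman goes to the far shore with Hana.  [the near shore: Cato, Dara, Faye, Jules, Rhea, Sol | the far shore: Evan, Hana, Pim]
6. Ferryman goes back to the near shore alone.  [the near shore: Cato, Dara, Faye, Jules, Rhea, Sol | the far shore: Evan, Hana, Pim]
7. Ferryman goes to the far shore with Cato.  [the near shore: Dara, Faye, Jules, Rhea, Sol | the far shore: Cato, Evan, Hana, Pim]
8. Ferryman goes back to the near shore alone.  [the near shore: Dara, Faye, Jules, Rhea, Sol | the far shore: Cato, Evan, Hana, Pim]
9. Ferryman goes to the far shore with Rhea.  [the near shore: Dara, Faye, Jules, Sol | the far shore: Cato, Evan, Hana, Pim, Rhea]
10. Ferryman goes back to the near shore with Evan.  [the near shore: Dara, Evan, Faye, Jules, Sol | the far shore: Cato, Hana, Pim, Rhea]
11. Ferryman goes to the far shore with Dara.  [the near shore: Evan, Faye, Jules, Sol | the far shore: Cato, Dara, Hana, Pim, Rhea]
12. Ferryman goes back to the near shore alone.  [the near shore: Evan, Faye, Jules, Sol | the far shore: Cato, Dara, Hana, Pim, Rhea]
13. Ferryman goes to the far shore with Jules.  [the near shore: Evan, Faye, Sol | the far shore: Cato, Dara, Hana, Jules, Pim, Rhea]
14. Ferryman goes back to the near shore alone.  [the near shore: Evan, Faye, Sol | the far shore: Cato, Dara, Hana, Jules, Pim, Rhea]
15. Ferryman goes to the far shore with Faye.  [the near shore: Evan, Sol | the far shore: Cato, Dara, Faye, Hana, Jules, Pim, Rhea]
16. Ferryman goes back to the near shore alone.  [the near shore: Evan, Sol | the far shore: Cato, Dara, Faye, Hana, Jules, Pim, Rhea]
17. Ferryman goes to the far shore with Sol.  [the near shore: Evan | the far shore: Cato, Dara, Faye, Hana, Jules, Pim, Rhea, Sol]
18. Ferryman goes back to the near shore alone.  [the near shore: Evan | the far shore: Cato, Dara, Faye, Hana, Jules, Pim, Rhea, Sol]
19. Ferryman goes to the far shore with Evan.  [the near shore: — | the far shore: Cato, Dara, Evan, Faye, Hana, Jules, Pim, Rhea, Sol]

19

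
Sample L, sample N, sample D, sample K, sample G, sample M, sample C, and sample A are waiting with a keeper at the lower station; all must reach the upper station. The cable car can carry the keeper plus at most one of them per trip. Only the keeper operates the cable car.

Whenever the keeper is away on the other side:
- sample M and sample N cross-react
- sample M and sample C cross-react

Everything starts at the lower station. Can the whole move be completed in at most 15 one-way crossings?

Counting alone: the keeper can take at most 1 across per trip to the upper station, so moving all 8 needs at least 8 loaded trips out, with a return between consecutive ones — at least 15 crossings.
The safety rule pushes this higher. Following every safe sequence of crossings, the most of the 8 that can be at the upper station as the cable car arrives there on crossing 15 is 7 — never all 8.
So the move cannot be finished within 15 crossings. (The shortest complete plan takes 17:)
1. Keeper goes to the upper station with sample M.  [the lower station: sample A, sample C, sample D, sample G, sample K, sample L, sample N | the upper station: sample M]
2. Keeper goes back to the lower station alone.  [the lower station: sample A, sample C, sample D, sample G, sample K, sample L, sample N | the upper station: sample M]
3. Keeper goes to the upper station with sample L.  [the lower station: sample A, sample C, sample D, sample G, sample K, sample N | the upper station: sample L, sample M]
4. Keeper goes back to the lower station alone.  [the lower station: sample A, sample C, sample D, sample G, sample K, sample N | the upper station: sample L, sample M]
5. Keeper goes to the upper station with sample N.  [the lower station: sample A, sample C, sample D, sample G, sample K | the upper station: sample L, sample M, sample N]
6. Keeper goes back to the lower station with sample M.  [the lower station: sample A, sample C, sample D, sample G, sample K, sample M | the upper station: sample L, sample N]
7. Keeper goes to the upper station with sample C.  [the lower station: sample A, sample D, sample G, sample K, sample M | the upper station: sample C, sample L, sample N]
8. Keeper goes back to the lower station alone.  [the lower station: sample A, sample D, sample G, sample K, sample M | the upper station: sample C, sample L, sample N]
9. Keeper goes to the upper station with sample D.  [the lower station: sample A, sample G, sample K, sample M | the upper station: sample C, sample D, sample L, sample N]
10. Keeper goes back to the lower station alone.  [the lower station: sample A, sample G, sample K, sample M | the upper station: sample C, sample D, sample L, sample N]
11. Keeper goes to the upper station with sample K.  [the lower station: sample A, sample G, sample M | the upper station: sample C, sample D, sample K, sample L, sample N]
12. Keeper goes back to the lower station alone.  [the lower station: sample A, sample G, sample M | the upper station: sample C, sample D, sample K, sample L, sample N]
13. Keeper goes to the upper station with sample G.  [the lower station: sample A, sample M | the upper station: sample C, sample D, sample G, sample K, sample L, sample N]
14. Keeper goes back to the lower station alone.  [the lower station: sample A, sample M | the upper station: sample C, sample D, sample G, sample K, sample L, sample N]
15. Keeper goes to the upper station with sample A.  [the lower station: sample M | the upper station: sample A, sample C, sample D, sample G, sample K, sample L, sample N]
16. Keeper goes back to the lower station alone.  [the lower station: sample M | the upper station: sample A, sample C, sample D, sample G, sample K, sample L, sample N]
17. Keeper goes to the upper station with sample M.  [the lower station: — | the upper station: sample A, sample C, sample D, sample G, sample K, sample L, sample M, sample N]

No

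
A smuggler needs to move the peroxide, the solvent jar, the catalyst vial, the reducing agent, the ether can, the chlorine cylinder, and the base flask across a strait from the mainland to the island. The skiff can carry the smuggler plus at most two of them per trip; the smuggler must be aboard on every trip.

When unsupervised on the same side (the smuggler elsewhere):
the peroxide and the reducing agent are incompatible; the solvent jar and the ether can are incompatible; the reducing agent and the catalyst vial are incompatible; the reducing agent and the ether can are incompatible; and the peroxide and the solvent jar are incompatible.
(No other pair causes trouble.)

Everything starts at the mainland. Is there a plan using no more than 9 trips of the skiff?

Yes — this plan uses 9 crossings (≤ 9):
1. Smuggler goes to the island with the reducing agent and the solvent jar.  [the mainland: the base flask, the catalyst vial, the chlorine cylinder, the ether can, the peroxide | the island: the reducing agent, the solvent jar]
2. Smuggler goes back to the mainland alone.  [the mainland: the base flask, the catalyst vial, the chlorine cylinder, the ether can, the peroxide | the island: the reducing agent, the solvent jar]
3. Smuggler goes to the island with the peroxide.  [the mainland: the base flask, the catalyst vial, the chlorine cylinder, the ether can | the island: the peroxide, the reducing agent, the solvent jar]
4. Smuggler goes back to the mainland with the reducing agent and the solvent jar.  [the mainland: the base flask, the catalyst vial, the chlorine cylinder, the ether can, the reducing agent, the solvent jar | the island: the peroxide]
5. Smuggler goes to the island with the catalyst vial and the ether can.  [the mainland: the base flask, the chlorine cylinder, the reducing agent, the solvent jar | the island: the catalyst vial, the ether can, the peroxide]
6. Smuggler goes back to the mainland alone.  [the mainland: the base flask, the chlorine cylinder, the reducing agent, the solvent jar | the island: the catalyst vial, the ether can, the peroxide]
7. Smuggler goes to the island with the base flask and the chlorine cylinder.  [the mainland: the reducing agent, the solvent jar | the island: the base flask, the catalyst vial, the chlorine cylinder, the ether can, the peroxide]
8. Smuggler goes back to the mainland alone.  [the mainland: the reducing agent, the solvent jar | the island: the base flask, the catalyst vial, the chlorine cylinder, the ether can, the peroxide]
9. Smuggler goes to the island with the reducing agent and the solvent jar.  [the mainland: — | the island: the base flask, the catalyst vial, the chlorine cylinder, the ether can, the peroxide, the reducing agent, the solvent jar]

Yes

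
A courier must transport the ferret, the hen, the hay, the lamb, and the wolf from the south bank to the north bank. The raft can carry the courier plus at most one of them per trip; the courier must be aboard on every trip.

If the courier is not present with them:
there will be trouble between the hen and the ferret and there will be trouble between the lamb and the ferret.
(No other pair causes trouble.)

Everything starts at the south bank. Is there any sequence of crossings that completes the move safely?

1. Courier goes to the north bank with the ferret.  [the south bank: the hay, the hen, the lamb, the wolf | the north bank: the ferret]
2. Courier goes back to the south bank alone.  [the south bank: the hay, the hen, the lamb, the wolf | the north bank: the ferret]
3. Courier goes to the north bank with the hen.  [the south bank: the hay, the lamb, the wolf | the north bank: the ferret, the hen]
4. Courier goes back to the south bank with the ferret.  [the south bank: the ferret, the hay, the lamb, the wolf | the north bank: the hen]
5. Courier goes to the north bank with the lamb.  [the south bank: the ferret, the hay, the wolf | the north bank: the hen, the lamb]
6. Courier goes back to the south bank alone.  [the south bank: the ferret, the hay, the wolf | the north bank: the hen, the lamb]
7. Courier goes to the north bank with the hay.  [the south bank: the ferret, the wolf | the north bank: the hay, the hen, the lamb]
8. Courier goes back to the south bank alone.  [the south bank: the ferret, the wolf | the north bank: the hay, the hen, the lamb]
9. Courier goes to the north bank with the wolf.  [the south bank: the ferret | the north bank: the hay, the hen, the lamb, the wolf]
10. Courier goes back to the south bank alone.  [the south bank: the ferret | the north bank: the hay, the hen, the lamb, the wolf]
11. Courier goes to the north bank with the ferret.  [the south bank: — | the north bank: the ferret, the hay, the hen, the lamb, the wolf]

Yes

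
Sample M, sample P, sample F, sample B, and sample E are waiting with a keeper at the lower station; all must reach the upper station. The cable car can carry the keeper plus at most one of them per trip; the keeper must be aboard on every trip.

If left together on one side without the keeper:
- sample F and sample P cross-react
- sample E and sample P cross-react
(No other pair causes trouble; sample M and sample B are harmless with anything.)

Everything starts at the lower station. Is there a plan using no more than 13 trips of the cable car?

Yes — this plan uses 11 crossings (≤ 13):
1. Keeper goes to the upper station with sample P.  [the lower station: sample B, sample E, sample F, sample M | the upper station: sample P]
2. Keeper goes back to the lower station alone.  [the lower station: sample B, sample E, sample F, sample M | the upper station: sample P]
3. Keeper goes to the upper station with sample M.  [the lower station: sample B, sample E, sample F | the upper station: sample M, sample P]
4. Keeper goes back to the lower station alone.  [the lower station: sample B, sample E, sample F | the upper station: sample M, sample P]
5. Keeper goes to the upper station with sample F.  [the lower station: sample B, sample E | the upper station: sample F, sample M, sample P]
6. Keeper goes back to the lower station with sample P.  [the lower station: sample B, sample E, sample P | the upper station: sample F, sample M]
7. Keeper goes to the upper station with sample E.  [the lower station: sample B, sample P | the upper station: sample E, sample F, sample M]
8. Keeper goes back to the lower station alone.  [the lower station: sample B, sample P | the upper station: sample E, sample F, sample M]
9. Keeper goes to the upper station with sample B.  [the lower station: sample P | the upper station: sample B, sample E, sample F, sample M]
10. Keeper goes back to the lower station alone.  [the lower station: sample P | the upper station: sample B, sample E, sample F, sample M]
11. Keeper goes to the upper station with sample P.  [the lower station: — | the upper station: sample B, sample E, sample F, sample M, sample P]

Yes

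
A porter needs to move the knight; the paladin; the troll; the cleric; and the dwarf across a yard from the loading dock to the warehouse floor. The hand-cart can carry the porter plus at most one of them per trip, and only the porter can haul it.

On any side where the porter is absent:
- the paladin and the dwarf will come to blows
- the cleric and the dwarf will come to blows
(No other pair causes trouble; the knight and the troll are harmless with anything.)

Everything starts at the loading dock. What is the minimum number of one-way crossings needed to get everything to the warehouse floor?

11

Counting alone: the porter can take at most 1 across per trip to the warehouse floor, so moving all 5 needs at least 5 loaded trips out, with a return between consecutive ones — at least 9 crossings.
The safety rule pushes this higher. Following every safe sequence of crossings, the most of the 5 that can be at the warehouse floor as the hand-cart arrives there on crossing 9 is 4 — never all 5.
So no plan with fewer than 11 crossings exists, and this one achieves 11:
1. Porter goes to the warehouse floor with the dwarf.
2. Porter goes back to the loading dock alone.
3. Porter goes to the warehouse floor with the knight.
4. Porter goes back to the loading dock alone.
5. Porter goes to the warehouse floor with the paladin.
6. Porter goes back to the loading dock with the dwarf.
7. Porter goes to the warehouse floor with the cleric.
8. Porter goes back to the loading dock alone.
9. Porter goes to the warehouse floor with the troll.
10. Porter goes back to the loading dock alone.
11. Porter goes to the warehouse floor with the dwarf.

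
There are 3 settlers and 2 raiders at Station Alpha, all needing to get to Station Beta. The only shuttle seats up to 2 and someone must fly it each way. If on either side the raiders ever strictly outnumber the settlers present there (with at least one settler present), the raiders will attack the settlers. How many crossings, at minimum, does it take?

7

Counting alone: each trip to Station Beta takes at most 2 across and each return brings at least 1 back, so after t trips out (and t−1 returns) at most 2t − (t−1) of the 5 are across; that first reaches 5 at t = 4, so at least 7 crossings are needed.
The plan below uses exactly 7 crossings, so it is optimal:
1. 2 raiders → Station Beta.  (Station Alpha: 3S 0R; Station Beta: 0S 2R)
2. 1 raider ← Station Alpha.  (Station Alpha: 3S 1R; Station Beta: 0S 1R)
3. 2 settlers → Station Beta.  (Station Alpha: 1S 1R; Station Beta: 2S 1R)
4. 1 settler ← Station Alpha.  (Station Alpha: 2S 1R; Station Beta: 1S 1R)
5. 1 settler and 1 raider → Station Beta.  (Station Alpha: 1S 0R; Station Beta: 2S 2R)
6. 1 raider ← Station Alpha.  (Station Alpha: 1S 1R; Station Beta: 2S 1R)
7. 1 settler and 1 raider → Station Beta.  (Station Alpha: 0S 0R; Station Beta: 3S 2R)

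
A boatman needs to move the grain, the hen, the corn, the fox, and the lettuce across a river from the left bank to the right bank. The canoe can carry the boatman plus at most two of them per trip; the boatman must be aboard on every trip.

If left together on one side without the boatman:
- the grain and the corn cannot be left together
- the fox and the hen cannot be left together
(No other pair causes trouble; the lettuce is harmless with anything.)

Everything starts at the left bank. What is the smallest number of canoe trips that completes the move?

5

Counting alone: the boatman can take at most 2 across per trip to the right bank, so moving all 5 needs at least 3 loaded trips out, with a return between consecutive ones — at least 5 crossings.
The plan below uses exactly 5 crossings, so it is optimal:
1. Boatman goes to the right bank with the grain and the hen.  [the left bank: the corn, the fox, the lettuce | the right bank: the grain, the hen]
2. Boatman goes back to the left bank alone.  [the left bank: the corn, the fox, the lettuce | the right bank: the grain, the hen]
3. Boatman goes to the right bank with the lettuce.  [the left bank: the corn, the fox | the right bank: the grain, the hen, the lettuce]
4. Boatman goes back to the left bank alone.  [the left bank: the corn, the fox | the right bank: the grain, the hen, the lettuce]
5. Boatman goes to the right bank with the corn and the fox.  [the left bank: — | the right bank: the corn, the fox, the grain, the hen, the lettuce]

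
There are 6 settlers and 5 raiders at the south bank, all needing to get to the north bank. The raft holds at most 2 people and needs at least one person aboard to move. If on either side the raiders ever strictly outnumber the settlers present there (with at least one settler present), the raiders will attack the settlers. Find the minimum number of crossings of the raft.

19

Counting alone: each trip to the north bank takes at most 2 across and each return brings at least 1 back, so after t trips out (and t−1 returns) at most 2t − (t−1) of the 11 are across; that first reaches 11 at t = 10, so at least 19 crossings are needed.
The plan below uses exactly 19 crossings, so it is optimal:
1. 2 raiders → the north bank.  (the south bank: 6S 3R; the north bank: 0S 2R)
2. 1 raider ← the south bank.  (the south bank: 6S 4R; the north bank: 0S 1R)
3. 2 raiders → the north bank.  (the south bank: 6S 2R; the north bank: 0S 3R)
4. 1 raider ← the south bank.  (the south bank: 6S 3R; the north bank: 0S 2R)
5. 2 settlers → the north bank.  (the south bank: 4S 3R; the north bank: 2S 2R)
6. 1 raider ← the south bank.  (the south bank: 4S 4R; the north bank: 2S 1R)
7. 1 settler and 1 raider → the north bank.  (the south bank: 3S 3R; the north bank: 3S 2R)
8. 1 settler ← the south bank.  (the south bank: 4S 3R; the north bank: 2S 2R)
9. 1 settler and 1 raider → the north bank.  (the south bank: 3S 2R; the north bank: 3S 3R)
10. 1 raider ← the south bank.  (the south bank: 3S 3R; the north bank: 3S 2R)
11. 1 settler and 1 raider → the north bank.  (the south bank: 2S 2R; the north bank: 4S 3R)
12. 1 settler ← the south bank.  (the south bank: 3S 2R; the north bank: 3S 3R)
13. 1 settler and 1 raider → the north bank.  (the south bank: 2S 1R; the north bank: 4S 4R)
14. 1 raider ← the south bank.  (the south bank: 2S 2R; the north bank: 4S 3R)
15. 1 settler and 1 raider → the north bank.  (the south bank: 1S 1R; the north bank: 5S 4R)
16. 1 settler ← the south bank.  (the south bank: 2S 1R; the north bank: 4S 4R)
17. 1 settler and 1 raider → the north bank.  (the south bank: 1S 0R; the north bank: 5S 5R)
18. 1 raider ← the south bank.  (the south bank: 1S 1R; the north bank: 5S 4R)
19. 1 settler and 1 raider → the north bank.  (the south bank: 0S 0R; the north bank: 6S 5R)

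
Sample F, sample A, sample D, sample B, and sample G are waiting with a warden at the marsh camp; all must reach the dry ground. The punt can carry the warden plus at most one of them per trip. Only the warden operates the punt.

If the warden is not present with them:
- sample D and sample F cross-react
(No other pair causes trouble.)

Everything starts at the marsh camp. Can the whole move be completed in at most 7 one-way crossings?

No

Counting alone: the warden can take at most 1 across per trip to the dry ground, so moving all 5 needs at least 5 loaded trips out, with a return between consecutive ones — at least 9 crossings.
Since 7 < 9, 7 crossings cannot be enough. (The shortest complete plan in fact takes 9:)
1. Warden goes to the dry ground with sample F.
2. Warden goes back to the marsh camp alone.
3. Warden goes to the dry ground with sample A.
4. Warden goes back to the marsh camp alone.
5. Warden goes to the dry ground with sample B.
6. Warden goes back to the marsh camp alone.
7. Warden goes to the dry ground with sample G.
8. Warden goes back to the marsh camp alone.
9. Warden goes to the dry ground with sample D.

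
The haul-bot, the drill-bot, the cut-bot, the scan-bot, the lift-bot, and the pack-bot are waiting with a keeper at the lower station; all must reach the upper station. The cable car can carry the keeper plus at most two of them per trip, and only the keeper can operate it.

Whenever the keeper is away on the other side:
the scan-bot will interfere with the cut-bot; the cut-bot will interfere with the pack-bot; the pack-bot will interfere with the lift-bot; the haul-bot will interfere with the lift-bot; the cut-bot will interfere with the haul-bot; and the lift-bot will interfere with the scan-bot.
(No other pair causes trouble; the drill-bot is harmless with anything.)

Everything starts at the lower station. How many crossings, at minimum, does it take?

Counting alone: the keeper can take at most 2 across per trip to the upper station, so moving all 6 needs at least 3 loaded trips out, with a return between consecutive ones — at least 5 crossings.
The safety rule pushes this higher. Following every safe sequence of crossings, the most of the 6 that can be at the upper station as the cable car arrives there on crossing 5 is 5 — never all 6.
So no plan with fewer than 7 crossings exists, and this one achieves 7:
1. Keeper goes to the upper station with the cut-bot and the lift-bot.
2. Keeper goes back to the lower station alone.
3. Keeper goes to the upper station with the drill-bot and the haul-bot.
4. Keeper goes back to the lower station with the cut-bot and the lift-bot.
5. Keeper goes to the upper station with the pack-bot and the scan-bot.
6. Keeper goes back to the lower station alone.
7. Keeper goes to the upper station with the cut-bot and the lift-bot.

7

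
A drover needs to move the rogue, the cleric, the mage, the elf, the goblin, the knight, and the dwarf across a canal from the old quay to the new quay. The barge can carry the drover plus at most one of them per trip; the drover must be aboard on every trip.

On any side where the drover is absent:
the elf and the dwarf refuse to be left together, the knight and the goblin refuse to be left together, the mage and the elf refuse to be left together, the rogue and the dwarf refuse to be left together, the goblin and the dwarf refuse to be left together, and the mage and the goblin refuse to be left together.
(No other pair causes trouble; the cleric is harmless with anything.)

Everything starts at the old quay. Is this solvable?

No

Whatever the first load, the items left behind include a forbidden pair without the drover. No opening move is safe, so no plan exists.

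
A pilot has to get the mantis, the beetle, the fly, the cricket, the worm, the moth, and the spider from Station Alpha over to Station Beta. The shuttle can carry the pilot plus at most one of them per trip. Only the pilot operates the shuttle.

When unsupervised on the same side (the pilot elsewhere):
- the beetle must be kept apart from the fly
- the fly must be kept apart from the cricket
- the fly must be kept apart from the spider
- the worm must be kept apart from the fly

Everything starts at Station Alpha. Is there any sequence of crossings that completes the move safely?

No

Following every safe sequence of crossings from the start, the most of the 7 that can be at Station Beta as the shuttle arrives there on crossings 1, 3, 5, 7 is 1, 2, 3, 4 respectively; the best ever achieved is 4 of 7.
From crossing 9 on, no configuration arises that was not already reachable earlier: only 44 distinct safe configurations (who is on which side, and where the shuttle is) can ever be reached, none of them has everyone across, and every continuation just revisits them. So no valid plan exists.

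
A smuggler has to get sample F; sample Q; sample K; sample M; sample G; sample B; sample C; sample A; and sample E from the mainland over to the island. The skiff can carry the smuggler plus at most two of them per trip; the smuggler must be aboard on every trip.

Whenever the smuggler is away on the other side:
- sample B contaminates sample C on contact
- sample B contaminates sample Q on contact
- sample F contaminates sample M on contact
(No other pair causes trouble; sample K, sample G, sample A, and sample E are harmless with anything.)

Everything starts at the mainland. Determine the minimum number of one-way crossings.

Counting alone: the smuggler can take at most 2 across per trip to the island, so moving all 9 needs at least 5 loaded trips out, with a return between consecutive ones — at least 9 crossings.
The plan below uses exactly 9 crossings, so it is optimal:
1. Smuggler goes to the island with sample B and sample F.
2. Smuggler goes back to the mainland alone.
3. Smuggler goes to the island with sample K and sample Q.
4. Smuggler goes back to the mainland with sample B.
5. Smuggler goes to the island with sample C and sample G.
6. Smuggler goes back to the mainland alone.
7. Smuggler goes to the island with sample A and sample E.
8. Smuggler goes back to the mainland alone.
9. Smuggler goes to the island with sample B and sample M.

9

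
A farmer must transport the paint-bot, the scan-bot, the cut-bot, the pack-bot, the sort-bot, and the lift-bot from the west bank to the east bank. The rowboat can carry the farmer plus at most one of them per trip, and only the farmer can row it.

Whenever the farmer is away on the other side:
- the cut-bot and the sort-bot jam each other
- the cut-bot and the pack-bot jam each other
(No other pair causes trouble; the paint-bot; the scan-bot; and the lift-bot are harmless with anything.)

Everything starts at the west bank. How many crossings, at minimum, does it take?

Counting alone: the farmer can take at most 1 across per trip to the east bank, so moving all 6 needs at least 6 loaded trips out, with a return between consecutive ones — at least 11 crossings.
The safety rule pushes this higher. Following every safe sequence of crossings, the most of the 6 that can be at the east bank as the rowboat arrives there on crossing 11 is 5 — never all 6.
So no plan with fewer than 13 crossings exists, and this one achieves 13:
1. Farmer goes to the east bank with the cut-bot.
2. Farmer goes back to the west bank alone.
3. Farmer goes to the east bank with the paint-bot.
4. Farmer goes back to the west bank alone.
5. Farmer goes to the east bank with the scan-bot.
6. Farmer goes back to the west bank alone.
7. Farmer goes to the east bank with the pack-bot.
8. Farmer goes back to the west bank with the cut-bot.
9. Farmer goes to the east bank with the sort-bot.
10. Farmer goes back to the west bank alone.
11. Farmer goes to the east bank with the lift-bot.
12. Farmer goes back to the west bank alone.
13. Farmer goes to the east bank with the cut-bot.

13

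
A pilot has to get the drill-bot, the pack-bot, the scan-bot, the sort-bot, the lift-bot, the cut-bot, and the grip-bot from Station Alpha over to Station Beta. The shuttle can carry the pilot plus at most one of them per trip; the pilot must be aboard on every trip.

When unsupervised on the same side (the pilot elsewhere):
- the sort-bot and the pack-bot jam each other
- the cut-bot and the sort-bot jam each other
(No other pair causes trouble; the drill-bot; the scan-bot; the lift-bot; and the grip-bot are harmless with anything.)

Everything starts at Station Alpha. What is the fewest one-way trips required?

Counting alone: the pilot can take at most 1 across per trip to Station Beta, so moving all 7 needs at least 7 loaded trips out, with a return between consecutive ones — at least 13 crossings.
The safety rule pushes this higher. Following every safe sequence of crossings, the most of the 7 that can be at Station Beta as the shuttle arrives there on crossing 13 is 6 — never all 7.
So no plan with fewer than 15 crossings exists, and this one achieves 15:
1. Pilot goes to Station Beta with the sort-bot.  [Station Alpha: the cut-bot, the drill-bot, the grip-bot, the lift-bot, the pack-bot, the scan-bot | Station Beta: the sort-bot]
2. Pilot goes back to Station Alpha alone.  [Station Alpha: the cut-bot, the drill-bot, the grip-bot, the lift-bot, the pack-bot, the scan-bot | Station Beta: the sort-bot]
3. Pilot goes to Station Beta with the drill-bot.  [Station Alpha: the cut-bot, the grip-bot, the lift-bot, the pack-bot, the scan-bot | Station Beta: the drill-bot, the sort-bot]
4. Pilot goes back to Station Alpha alone.  [Station Alpha: the cut-bot, the grip-bot, the lift-bot, the pack-bot, the scan-bot | Station Beta: the drill-bot, the sort-bot]
5. Pilot goes to Station Beta with the pack-bot.  [Station Alpha: the cut-bot, the grip-bot, the lift-bot, the scan-bot | Station Beta: the drill-bot, the pack-bot, the sort-bot]
6. Pilot goes back to Station Alpha with the sort-bot.  [Station Alpha: the cut-bot, the grip-bot, the lift-bot, the scan-bot, the sort-bot | Station Beta: the drill-bot, the pack-bot]
7. Pilot goes to Station Beta with the cut-bot.  [Station Alpha: the grip-bot, the lift-bot, the scan-bot, the sort-bot | Station Beta: the cut-bot, the drill-bot, the pack-bot]
8. Pilot goes back to Station Alpha alone.  [Station Alpha: the grip-bot, the lift-bot, the scan-bot, the sort-bot | Station Beta: the cut-bot, the drill-bot, the pack-bot]
9. Pilot goes to Station Beta with the scan-bot.  [Station Alpha: the grip-bot, the lift-bot, the sort-bot | Station Beta: the cut-bot, the drill-bot, the pack-bot, the scan-bot]
10. Pilot goes back to Station Alpha alone.  [Station Alpha: the grip-bot, the lift-bot, the sort-bot | Station Beta: the cut-bot, the drill-bot, the pack-bot, the scan-bot]
11. Pilot goes to Station Beta with the lift-bot.  [Station Alpha: the grip-bot, the sort-bot | Station Beta: the cut-bot, the drill-bot, the lift-bot, the pack-bot, the scan-bot]
12. Pilot goes back to Station Alpha alone.  [Station Alpha: the grip-bot, the sort-bot | Station Beta: the cut-bot, the drill-bot, the lift-bot, the pack-bot, the scan-bot]
13. Pilot goes to Station Beta with the grip-bot.  [Station Alpha: the sort-bot | Station Beta: the cut-bot, the drill-bot, the grip-bot, the lift-bot, the pack-bot, the scan-bot]
14. Pilot goes back to Station Alpha alone.  [Station Alpha: the sort-bot | Station Beta: the cut-bot, the drill-bot, the grip-bot, the lift-bot, the pack-bot, the scan-bot]
15. Pilot goes to Station Beta with the sort-bot.  [Station Alpha: — | Station Beta: the cut-bot, the drill-bot, the grip-bot, the lift-bot, the pack-bot, the scan-bot, the sort-bot]

15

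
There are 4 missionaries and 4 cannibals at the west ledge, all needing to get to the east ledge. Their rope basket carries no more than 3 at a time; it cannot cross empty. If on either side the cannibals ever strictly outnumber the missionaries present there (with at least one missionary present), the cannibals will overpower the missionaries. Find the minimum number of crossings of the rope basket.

Counting alone: each trip to the east ledge takes at most 3 across and each return brings at least 1 back, so after t trips out (and t−1 returns) at most 3t − (t−1) of the 8 are across; that first reaches 8 at t = 4, so at least 7 crossings are needed.
The safety rule pushes this higher. Following every safe sequence of crossings, the most of the 8 that can be at the east ledge as the rope basket arrives there on crossing 7 is 7 — never all 8.
So no plan with fewer than 9 crossings exists, and this one achieves 9:
1. 2 cannibals → the east ledge.  (the west ledge: 4M 2C; the east ledge: 0M 2C)
2. 1 cannibal ← the west ledge.  (the west ledge: 4M 3C; the east ledge: 0M 1C)
3. 3 cannibals → the east ledge.  (the west ledge: 4M 0C; the east ledge: 0M 4C)
4. 1 cannibal ← the west ledge.  (the west ledge: 4M 1C; the east ledge: 0M 3C)
5. 3 missionaries → the east ledge.  (the west ledge: 1M 1C; the east ledge: 3M 3C)
6. 1 missionary and 1 cannibal ← the west ledge.  (the west ledge: 2M 2C; the east ledge: 2M 2C)
7. 2 missionaries → the east ledge.  (the west ledge: 0M 2C; the east ledge: 4M 2C)
8. 1 cannibal ← the west ledge.  (the west ledge: 0M 3C; the east ledge: 4M 1C)
9. 3 cannibals → the east ledge.  (the west ledge: 0M 0C; the east ledge: 4M 4C)

9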